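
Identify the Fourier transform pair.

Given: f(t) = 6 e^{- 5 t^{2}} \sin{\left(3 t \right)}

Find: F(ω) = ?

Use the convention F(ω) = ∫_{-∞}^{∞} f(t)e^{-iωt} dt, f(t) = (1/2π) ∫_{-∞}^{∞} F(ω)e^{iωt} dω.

F(ω) = \frac{3 \sqrt{5} i \sqrt{\pi} \left(1 - e^{\frac{3 \omega}{5}}\right) e^{- \frac{\omega^{2}}{20} - \frac{3 \omega}{10} - \frac{9}{20}}}{5}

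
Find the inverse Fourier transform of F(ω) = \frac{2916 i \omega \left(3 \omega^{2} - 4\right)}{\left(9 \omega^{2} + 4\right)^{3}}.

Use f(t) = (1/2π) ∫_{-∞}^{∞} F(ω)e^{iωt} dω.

f(t) = 3 t e^{- \frac{2 \left|{t}\right|}{3}} \left|{t}\right|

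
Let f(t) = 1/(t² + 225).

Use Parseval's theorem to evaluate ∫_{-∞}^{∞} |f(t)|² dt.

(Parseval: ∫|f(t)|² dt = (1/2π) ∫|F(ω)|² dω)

∫|f(t)|² dt = \frac{\pi}{6750}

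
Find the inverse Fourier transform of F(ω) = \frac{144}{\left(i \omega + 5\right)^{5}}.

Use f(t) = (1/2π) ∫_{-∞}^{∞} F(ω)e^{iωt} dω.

f(t) = 6 t^{4} e^{- 5 t} u\left(t\right)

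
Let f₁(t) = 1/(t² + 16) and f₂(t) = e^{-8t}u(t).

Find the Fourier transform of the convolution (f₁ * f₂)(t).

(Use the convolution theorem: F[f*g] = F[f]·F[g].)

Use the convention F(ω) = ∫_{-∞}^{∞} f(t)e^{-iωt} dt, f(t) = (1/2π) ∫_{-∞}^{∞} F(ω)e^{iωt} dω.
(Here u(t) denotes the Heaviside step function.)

F[f₁*f₂](ω) = \frac{\pi e^{- 4 \left|{\omega}\right|}}{4 \left(i \omega + 8\right)}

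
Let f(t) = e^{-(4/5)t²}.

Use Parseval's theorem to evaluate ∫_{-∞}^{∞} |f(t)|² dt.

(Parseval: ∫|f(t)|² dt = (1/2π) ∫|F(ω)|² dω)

∫|f(t)|² dt = \frac{\sqrt{10} \sqrt{\pi}}{4}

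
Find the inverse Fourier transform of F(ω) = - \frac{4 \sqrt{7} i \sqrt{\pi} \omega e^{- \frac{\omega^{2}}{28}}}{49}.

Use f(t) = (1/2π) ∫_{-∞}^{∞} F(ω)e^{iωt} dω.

f(t) = 8 t e^{- 7 t^{2}}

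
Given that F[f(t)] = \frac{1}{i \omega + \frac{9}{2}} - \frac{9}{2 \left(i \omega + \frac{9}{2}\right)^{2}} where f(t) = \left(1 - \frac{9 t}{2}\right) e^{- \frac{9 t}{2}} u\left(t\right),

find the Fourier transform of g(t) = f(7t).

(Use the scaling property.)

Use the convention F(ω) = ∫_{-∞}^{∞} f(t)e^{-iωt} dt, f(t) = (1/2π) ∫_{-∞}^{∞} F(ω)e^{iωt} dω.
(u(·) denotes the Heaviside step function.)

F[g](ω) = \frac{4 i \omega}{- 4 \omega^{2} + 252 i \omega + 3969}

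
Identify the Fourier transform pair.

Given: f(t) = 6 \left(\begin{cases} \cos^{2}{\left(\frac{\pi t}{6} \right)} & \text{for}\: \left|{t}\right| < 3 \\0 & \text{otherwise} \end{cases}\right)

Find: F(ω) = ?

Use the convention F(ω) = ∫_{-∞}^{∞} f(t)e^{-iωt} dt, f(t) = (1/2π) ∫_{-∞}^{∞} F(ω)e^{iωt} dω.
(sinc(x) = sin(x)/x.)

F(ω) = - \frac{18 \pi^{2} \operatorname{sinc}{\left(3 \omega \right)}}{9 \omega^{2} - \pi^{2}}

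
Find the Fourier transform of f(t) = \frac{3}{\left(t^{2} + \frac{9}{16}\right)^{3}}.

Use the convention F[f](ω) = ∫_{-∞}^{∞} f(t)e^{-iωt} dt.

F(ω) = \frac{8 \pi \left(3 \omega^{2} + 12 \left|{\omega}\right| + 16\right) e^{- \frac{3 \left|{\omega}\right|}{4}}}{27}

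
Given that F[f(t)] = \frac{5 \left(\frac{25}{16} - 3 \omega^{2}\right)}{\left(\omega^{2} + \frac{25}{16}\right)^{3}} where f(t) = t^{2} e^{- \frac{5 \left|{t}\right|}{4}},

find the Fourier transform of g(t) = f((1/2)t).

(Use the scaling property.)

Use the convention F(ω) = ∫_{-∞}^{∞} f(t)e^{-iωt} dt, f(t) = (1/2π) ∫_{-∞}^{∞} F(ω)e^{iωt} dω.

F[g](ω) = \frac{2560 \left(25 - 192 \omega^{2}\right)}{\left(64 \omega^{2} + 25\right)^{3}}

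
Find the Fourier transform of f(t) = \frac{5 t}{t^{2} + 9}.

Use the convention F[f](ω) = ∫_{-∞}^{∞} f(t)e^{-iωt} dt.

F(ω) = - 5 i \pi e^{- 3 \left|{\omega}\right|} \operatorname{sign}{\left(\omega \right)}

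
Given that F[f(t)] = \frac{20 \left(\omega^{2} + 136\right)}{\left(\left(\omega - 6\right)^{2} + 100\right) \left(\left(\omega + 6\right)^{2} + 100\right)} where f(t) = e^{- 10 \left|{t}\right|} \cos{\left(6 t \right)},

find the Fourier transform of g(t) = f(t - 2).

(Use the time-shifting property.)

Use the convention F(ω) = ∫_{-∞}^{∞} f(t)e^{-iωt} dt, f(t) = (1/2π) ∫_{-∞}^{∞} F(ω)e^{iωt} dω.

F[g](ω) = \frac{20 \left(\omega^{2} + 136\right) e^{- 2 i \omega}}{\omega^{4} + 128 \omega^{2} + 18496}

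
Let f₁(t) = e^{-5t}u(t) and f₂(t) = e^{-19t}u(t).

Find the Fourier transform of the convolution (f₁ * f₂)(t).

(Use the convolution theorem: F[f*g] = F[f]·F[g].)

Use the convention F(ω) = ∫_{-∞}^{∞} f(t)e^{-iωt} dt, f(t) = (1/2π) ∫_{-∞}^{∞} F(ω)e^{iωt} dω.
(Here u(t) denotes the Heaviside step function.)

F[f₁*f₂](ω) = \frac{1}{\left(i \omega + 5\right) \left(i \omega + 19\right)}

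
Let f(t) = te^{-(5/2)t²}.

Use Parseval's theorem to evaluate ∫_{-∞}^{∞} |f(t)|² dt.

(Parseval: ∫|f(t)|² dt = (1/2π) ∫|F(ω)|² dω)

∫|f(t)|² dt = \frac{\sqrt{5} \sqrt{\pi}}{50}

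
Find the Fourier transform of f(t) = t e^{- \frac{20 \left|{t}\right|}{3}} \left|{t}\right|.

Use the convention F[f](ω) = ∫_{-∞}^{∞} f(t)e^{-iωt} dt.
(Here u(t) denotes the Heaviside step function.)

F(ω) = \frac{972 i \omega \left(3 \omega^{2} - 400\right)}{\left(9 \omega^{2} + 400\right)^{3}}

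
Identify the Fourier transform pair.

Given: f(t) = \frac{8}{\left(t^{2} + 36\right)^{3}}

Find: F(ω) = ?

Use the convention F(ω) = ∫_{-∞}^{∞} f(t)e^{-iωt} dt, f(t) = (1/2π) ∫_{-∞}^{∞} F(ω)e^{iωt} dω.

F(ω) = \frac{\pi \left(12 \omega^{2} + 6 \left|{\omega}\right| + 1\right) e^{- 6 \left|{\omega}\right|}}{2592}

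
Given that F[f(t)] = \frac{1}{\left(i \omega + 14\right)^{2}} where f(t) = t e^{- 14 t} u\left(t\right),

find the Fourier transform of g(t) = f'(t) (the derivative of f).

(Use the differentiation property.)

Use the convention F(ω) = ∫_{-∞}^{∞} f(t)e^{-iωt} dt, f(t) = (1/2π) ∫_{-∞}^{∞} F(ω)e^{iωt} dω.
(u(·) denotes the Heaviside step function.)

F[g](ω) = \frac{i \omega}{\left(i \omega + 14\right)^{2}}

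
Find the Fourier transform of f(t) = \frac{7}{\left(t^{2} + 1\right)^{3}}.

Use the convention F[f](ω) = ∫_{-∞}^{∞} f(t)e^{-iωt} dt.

F(ω) = \frac{7 \pi \left(\omega^{2} + 3 \left|{\omega}\right| + 3\right) e^{- \left|{\omega}\right|}}{8}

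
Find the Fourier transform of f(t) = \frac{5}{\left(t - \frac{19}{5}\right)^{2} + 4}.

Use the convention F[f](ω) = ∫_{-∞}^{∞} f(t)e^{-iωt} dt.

F(ω) = \frac{5 \pi e^{- \frac{19 i \omega}{5} - 2 \left|{\omega}\right|}}{2}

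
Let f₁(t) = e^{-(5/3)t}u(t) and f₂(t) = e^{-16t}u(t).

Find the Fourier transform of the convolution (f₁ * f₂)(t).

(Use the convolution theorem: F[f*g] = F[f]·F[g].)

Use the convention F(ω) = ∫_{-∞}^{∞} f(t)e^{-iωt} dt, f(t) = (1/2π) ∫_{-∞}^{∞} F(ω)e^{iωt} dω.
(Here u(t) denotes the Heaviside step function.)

F[f₁*f₂](ω) = \frac{3}{\left(i \omega + 16\right) \left(3 i \omega + 5\right)}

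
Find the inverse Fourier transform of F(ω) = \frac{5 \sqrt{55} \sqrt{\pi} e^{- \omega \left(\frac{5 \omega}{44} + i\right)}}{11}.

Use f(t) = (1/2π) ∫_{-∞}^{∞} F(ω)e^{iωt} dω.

f(t) = 5 e^{- \frac{11 \left(t - 1\right)^{2}}{5}}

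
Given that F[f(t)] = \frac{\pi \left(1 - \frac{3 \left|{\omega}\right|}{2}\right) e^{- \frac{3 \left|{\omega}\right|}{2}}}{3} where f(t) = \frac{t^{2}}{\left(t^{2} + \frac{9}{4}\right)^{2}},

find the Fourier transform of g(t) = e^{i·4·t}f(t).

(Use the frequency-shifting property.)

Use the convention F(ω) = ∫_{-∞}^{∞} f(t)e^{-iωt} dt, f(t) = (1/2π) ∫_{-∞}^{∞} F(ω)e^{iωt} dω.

F[g](ω) = \frac{\pi \left(2 - 3 \left|{\omega - 4}\right|\right) e^{- \frac{3 \left|{\omega - 4}\right|}{2}}}{6}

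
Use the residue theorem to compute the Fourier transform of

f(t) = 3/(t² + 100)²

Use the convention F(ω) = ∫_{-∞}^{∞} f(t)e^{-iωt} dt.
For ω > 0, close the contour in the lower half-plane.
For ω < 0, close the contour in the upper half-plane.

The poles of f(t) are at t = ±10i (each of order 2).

Let g(z) = f(z)e^{-iωz}; for large |z| the factor e^{-iωz} decays in the lower half-plane when ω > 0 and in the upper half-plane when ω < 0.

Case ω > 0 (lower half-plane, clockwise contour ⇒ F(ω) = -2πi·ΣRes):
  Res_{z = - 10 i} g(z) = \frac{3 i \left(10 \omega + 1\right) e^{- 10 \omega}}{4000} (pole of order 2)
  F(ω) = -2πi·ΣRes = \frac{3 \pi \left(10 \omega + 1\right) e^{- 10 \omega}}{2000}

Case ω < 0 (upper half-plane, counterclockwise contour ⇒ F(ω) = +2πi·ΣRes):
  Res_{z = 10 i} g(z) = \frac{3 i \left(10 \omega - 1\right) e^{10 \omega}}{4000} (pole of order 2)
  F(ω) = 2πi·ΣRes = \frac{3 \pi \left(1 - 10 \omega\right) e^{10 \omega}}{2000}

Both cases combine into a single formula in |ω|:

F(ω) = \frac{3 \pi \left(10 \left|{\omega}\right| + 1\right) e^{- 10 \left|{\omega}\right|}}{2000}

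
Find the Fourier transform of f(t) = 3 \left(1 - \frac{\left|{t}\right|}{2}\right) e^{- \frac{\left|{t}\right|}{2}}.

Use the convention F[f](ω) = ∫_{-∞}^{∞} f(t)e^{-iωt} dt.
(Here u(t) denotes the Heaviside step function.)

F(ω) = \frac{96 \omega^{2}}{\left(4 \omega^{2} + 1\right)^{2}}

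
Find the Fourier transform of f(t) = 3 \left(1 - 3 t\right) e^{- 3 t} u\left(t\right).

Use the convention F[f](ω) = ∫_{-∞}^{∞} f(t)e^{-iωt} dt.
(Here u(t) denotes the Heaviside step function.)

F(ω) = \frac{3 i \omega}{- \omega^{2} + 6 i \omega + 9}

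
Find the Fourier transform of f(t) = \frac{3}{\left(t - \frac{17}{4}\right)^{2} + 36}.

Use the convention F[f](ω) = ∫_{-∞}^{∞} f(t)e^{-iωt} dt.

F(ω) = \frac{\pi e^{- \frac{17 i \omega}{4} - 6 \left|{\omega}\right|}}{2}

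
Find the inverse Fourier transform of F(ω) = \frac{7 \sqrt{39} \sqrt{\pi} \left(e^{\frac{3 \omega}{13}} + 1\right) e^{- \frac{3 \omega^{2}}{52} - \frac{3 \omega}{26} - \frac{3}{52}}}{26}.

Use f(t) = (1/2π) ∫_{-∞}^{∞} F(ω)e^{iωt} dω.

f(t) = 7 e^{- \frac{13 t^{2}}{3}} \cos{\left(t \right)}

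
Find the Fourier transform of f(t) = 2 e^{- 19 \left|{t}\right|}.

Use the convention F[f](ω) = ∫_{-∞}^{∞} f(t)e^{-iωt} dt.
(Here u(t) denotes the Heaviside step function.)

F(ω) = \frac{76}{\omega^{2} + 361}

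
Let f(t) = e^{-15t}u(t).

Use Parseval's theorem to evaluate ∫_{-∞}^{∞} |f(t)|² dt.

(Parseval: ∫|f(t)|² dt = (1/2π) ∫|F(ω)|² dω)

∫|f(t)|² dt = \frac{1}{30}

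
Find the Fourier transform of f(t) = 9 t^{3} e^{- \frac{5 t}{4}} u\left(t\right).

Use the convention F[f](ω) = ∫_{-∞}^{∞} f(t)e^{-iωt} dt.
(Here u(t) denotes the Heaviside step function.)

F(ω) = \frac{13824}{\left(4 i \omega + 5\right)^{4}}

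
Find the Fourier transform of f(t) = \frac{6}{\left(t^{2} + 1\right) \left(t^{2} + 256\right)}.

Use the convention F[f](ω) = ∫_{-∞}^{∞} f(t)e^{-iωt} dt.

F(ω) = \frac{\pi \left(16 e^{15 \left|{\omega}\right|} - 1\right) e^{- 16 \left|{\omega}\right|}}{680}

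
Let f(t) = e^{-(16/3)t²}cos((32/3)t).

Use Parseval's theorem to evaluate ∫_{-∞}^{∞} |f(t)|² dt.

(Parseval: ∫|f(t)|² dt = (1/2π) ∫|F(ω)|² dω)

∫|f(t)|² dt = \frac{\sqrt{6} \sqrt{\pi} \left(1 + e^{\frac{32}{3}}\right)}{16 e^{\frac{32}{3}}}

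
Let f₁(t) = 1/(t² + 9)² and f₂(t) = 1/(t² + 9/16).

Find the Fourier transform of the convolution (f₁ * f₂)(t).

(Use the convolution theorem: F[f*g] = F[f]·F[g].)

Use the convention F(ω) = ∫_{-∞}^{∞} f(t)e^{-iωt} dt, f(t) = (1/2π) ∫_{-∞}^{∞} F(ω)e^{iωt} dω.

F[f₁*f₂](ω) = \frac{2 \pi^{2} \left(3 \left|{\omega}\right| + 1\right) e^{- \frac{15 \left|{\omega}\right|}{4}}}{81}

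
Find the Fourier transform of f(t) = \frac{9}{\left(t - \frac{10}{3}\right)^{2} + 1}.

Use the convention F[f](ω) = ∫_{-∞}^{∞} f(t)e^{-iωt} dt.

F(ω) = 9 \pi e^{- \frac{10 i \omega}{3} - \left|{\omega}\right|}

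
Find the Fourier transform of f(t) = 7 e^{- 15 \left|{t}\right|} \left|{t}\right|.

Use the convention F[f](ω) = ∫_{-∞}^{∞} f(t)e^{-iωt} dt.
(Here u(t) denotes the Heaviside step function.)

F(ω) = \frac{14 \left(225 - \omega^{2}\right)}{\left(\omega^{2} + 225\right)^{2}}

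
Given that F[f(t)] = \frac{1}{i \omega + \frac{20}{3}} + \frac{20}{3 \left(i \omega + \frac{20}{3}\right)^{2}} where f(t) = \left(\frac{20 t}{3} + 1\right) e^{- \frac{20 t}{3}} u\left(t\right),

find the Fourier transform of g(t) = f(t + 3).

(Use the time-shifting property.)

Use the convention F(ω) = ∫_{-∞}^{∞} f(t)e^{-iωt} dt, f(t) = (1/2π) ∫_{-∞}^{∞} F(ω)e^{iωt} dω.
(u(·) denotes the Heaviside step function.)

F[g](ω) = \frac{\left(- 9 i \omega - 120\right) e^{3 i \omega}}{9 \omega^{2} - 120 i \omega - 400}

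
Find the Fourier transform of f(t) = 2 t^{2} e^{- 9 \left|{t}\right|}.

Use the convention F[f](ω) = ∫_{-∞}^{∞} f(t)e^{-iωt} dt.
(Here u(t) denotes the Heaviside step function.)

F(ω) = \frac{216 \left(27 - \omega^{2}\right)}{\left(\omega^{2} + 81\right)^{3}}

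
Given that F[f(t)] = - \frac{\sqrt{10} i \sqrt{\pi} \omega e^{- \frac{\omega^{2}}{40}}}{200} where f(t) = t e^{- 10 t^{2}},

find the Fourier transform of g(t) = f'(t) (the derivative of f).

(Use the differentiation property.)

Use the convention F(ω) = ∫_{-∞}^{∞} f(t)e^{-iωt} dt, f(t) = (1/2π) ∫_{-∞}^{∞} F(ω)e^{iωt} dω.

F[g](ω) = \frac{\sqrt{10} \sqrt{\pi} \omega^{2} e^{- \frac{\omega^{2}}{40}}}{200}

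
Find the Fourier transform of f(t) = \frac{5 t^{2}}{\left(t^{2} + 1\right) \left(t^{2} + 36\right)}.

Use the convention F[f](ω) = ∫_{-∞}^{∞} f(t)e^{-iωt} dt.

F(ω) = \frac{\pi \left(6 - e^{5 \left|{\omega}\right|}\right) e^{- 6 \left|{\omega}\right|}}{7}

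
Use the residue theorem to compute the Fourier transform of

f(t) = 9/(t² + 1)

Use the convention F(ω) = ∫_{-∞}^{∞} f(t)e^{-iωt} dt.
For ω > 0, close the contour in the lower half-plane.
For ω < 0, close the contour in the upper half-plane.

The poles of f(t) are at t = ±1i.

Let g(z) = f(z)e^{-iωz}; for large |z| the factor e^{-iωz} decays in the lower half-plane when ω > 0 and in the upper half-plane when ω < 0.

Case ω > 0 (lower half-plane, clockwise contour ⇒ F(ω) = -2πi·ΣRes):
  Res_{z = - i} g(z) = \frac{9 i e^{- \omega}}{2}
  F(ω) = -2πi·ΣRes = 9 \pi e^{- \omega}

Case ω < 0 (upper half-plane, counterclockwise contour ⇒ F(ω) = +2πi·ΣRes):
  Res_{z = i} g(z) = - \frac{9 i e^{\omega}}{2}
  F(ω) = 2πi·ΣRes = 9 \pi e^{\omega}

Both cases combine into a single formula in |ω|:

F(ω) = 9 \pi e^{- \left|{\omega}\right|}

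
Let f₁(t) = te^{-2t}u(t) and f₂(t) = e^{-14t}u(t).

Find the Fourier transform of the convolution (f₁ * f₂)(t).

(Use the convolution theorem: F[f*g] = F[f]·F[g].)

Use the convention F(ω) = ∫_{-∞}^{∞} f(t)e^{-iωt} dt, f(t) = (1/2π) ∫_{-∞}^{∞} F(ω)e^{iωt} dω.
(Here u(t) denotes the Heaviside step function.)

F[f₁*f₂](ω) = \frac{1}{\left(i \omega + 2\right)^{2} \left(i \omega + 14\right)}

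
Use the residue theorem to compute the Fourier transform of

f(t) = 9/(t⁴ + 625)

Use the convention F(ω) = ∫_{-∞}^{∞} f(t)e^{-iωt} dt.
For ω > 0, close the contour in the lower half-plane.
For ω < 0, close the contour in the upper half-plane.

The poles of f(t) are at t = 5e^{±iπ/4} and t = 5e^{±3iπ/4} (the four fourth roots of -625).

Let g(z) = f(z)e^{-iωz}; for large |z| the factor e^{-iωz} decays in the lower half-plane when ω > 0 and in the upper half-plane when ω < 0.

Case ω > 0 (lower half-plane, clockwise contour ⇒ F(ω) = -2πi·ΣRes):
  Res_{z = - \frac{5 \sqrt{2}}{2} - \frac{5 \sqrt{2} i}{2}} g(z) = \frac{9 \sqrt{2} i \left(1 - i\right) e^{\frac{5 \sqrt{2} \omega \left(-1 + i\right)}{2}}}{1000}
  Res_{z = \frac{5 \sqrt{2}}{2} - \frac{5 \sqrt{2} i}{2}} g(z) = \frac{9 \sqrt{2} i \left(1 + i\right) e^{- \frac{5 \sqrt{2} \omega \left(1 + i\right)}{2}}}{1000}
  F(ω) = -2πi·ΣRes = \frac{9 \sqrt{2} \pi \left(1 - i\right) \left(e^{5 \sqrt{2} i \omega} + i\right) e^{- \frac{5 \sqrt{2} \omega \left(1 + i\right)}{2}}}{500} = \frac{9 \pi e^{- \frac{5 \sqrt{2} \omega}{2}} \sin{\left(\frac{5 \sqrt{2} \omega}{2} + \frac{\pi}{4} \right)}}{125}

Case ω < 0 (upper half-plane, counterclockwise contour ⇒ F(ω) = +2πi·ΣRes):
  Res_{z = \frac{5 \sqrt{2}}{2} + \frac{5 \sqrt{2} i}{2}} g(z) = \frac{9 \sqrt{2} i \left(-1 + i\right) e^{\frac{5 \sqrt{2} \omega \left(1 - i\right)}{2}}}{1000}
  Res_{z = - \frac{5 \sqrt{2}}{2} + \frac{5 \sqrt{2} i}{2}} g(z) = \frac{9 \sqrt{2} \left(1 - i\right) e^{\frac{5 \sqrt{2} \omega \left(1 + i\right)}{2}}}{1000}
  F(ω) = 2πi·ΣRes = - \frac{9 \sqrt{2} i \pi \left(i \left(1 - i\right) e^{\frac{5 \sqrt{2} \omega \left(1 - i\right)}{2}} - \left(1 - i\right) e^{\frac{5 \sqrt{2} \omega \left(1 + i\right)}{2}}\right)}{500} = \frac{9 \pi e^{\frac{5 \sqrt{2} \omega}{2}} \cos{\left(\frac{5 \sqrt{2} \omega}{2} + \frac{\pi}{4} \right)}}{125}

Both cases combine into a single formula in |ω|:

F(ω) = \frac{9 \pi e^{- \frac{5 \sqrt{2} \left|{\omega}\right|}{2}} \sin{\left(\frac{5 \sqrt{2} \left|{\omega}\right|}{2} + \frac{\pi}{4} \right)}}{125}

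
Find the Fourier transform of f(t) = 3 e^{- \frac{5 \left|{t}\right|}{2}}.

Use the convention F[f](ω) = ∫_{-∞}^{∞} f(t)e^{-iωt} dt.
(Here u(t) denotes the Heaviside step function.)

F(ω) = \frac{60}{4 \omega^{2} + 25}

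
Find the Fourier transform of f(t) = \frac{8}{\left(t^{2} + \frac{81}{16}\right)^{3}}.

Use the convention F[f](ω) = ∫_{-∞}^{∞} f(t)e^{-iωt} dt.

F(ω) = \frac{64 \pi \left(27 \omega^{2} + 36 \left|{\omega}\right| + 16\right) e^{- \frac{9 \left|{\omega}\right|}{4}}}{19683}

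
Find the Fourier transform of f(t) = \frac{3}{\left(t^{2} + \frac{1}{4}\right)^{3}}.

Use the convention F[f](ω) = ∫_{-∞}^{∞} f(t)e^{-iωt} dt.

F(ω) = 3 \pi \left(\omega^{2} + 6 \left|{\omega}\right| + 12\right) e^{- \frac{\left|{\omega}\right|}{2}}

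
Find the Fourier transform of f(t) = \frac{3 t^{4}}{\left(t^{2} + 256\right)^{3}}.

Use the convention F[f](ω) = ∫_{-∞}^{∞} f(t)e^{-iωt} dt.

F(ω) = \frac{3 \pi \left(256 \omega^{2} - 80 \left|{\omega}\right| + 3\right) e^{- 16 \left|{\omega}\right|}}{128}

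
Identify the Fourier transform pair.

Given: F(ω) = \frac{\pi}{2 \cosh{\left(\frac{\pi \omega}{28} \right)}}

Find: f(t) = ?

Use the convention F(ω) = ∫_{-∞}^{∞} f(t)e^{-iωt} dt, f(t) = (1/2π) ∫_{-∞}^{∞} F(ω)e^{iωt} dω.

f(t) = \frac{7}{\cosh{\left(14 t \right)}}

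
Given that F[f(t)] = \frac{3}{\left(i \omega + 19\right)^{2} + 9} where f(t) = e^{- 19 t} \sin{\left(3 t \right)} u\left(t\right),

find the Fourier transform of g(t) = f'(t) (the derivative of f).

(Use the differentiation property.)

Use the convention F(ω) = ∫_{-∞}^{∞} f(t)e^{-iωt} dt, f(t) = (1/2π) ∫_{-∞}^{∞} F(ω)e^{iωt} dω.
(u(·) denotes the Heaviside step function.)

F[g](ω) = \frac{3 i \omega}{\left(i \omega + 19\right)^{2} + 9}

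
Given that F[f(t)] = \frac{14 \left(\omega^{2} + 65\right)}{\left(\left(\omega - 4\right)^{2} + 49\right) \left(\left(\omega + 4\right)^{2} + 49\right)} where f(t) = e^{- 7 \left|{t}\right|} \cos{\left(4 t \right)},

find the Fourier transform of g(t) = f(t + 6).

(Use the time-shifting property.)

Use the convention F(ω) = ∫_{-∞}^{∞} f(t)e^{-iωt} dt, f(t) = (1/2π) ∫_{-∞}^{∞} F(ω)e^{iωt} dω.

F[g](ω) = \frac{14 \left(\omega^{2} + 65\right) e^{6 i \omega}}{\omega^{4} + 66 \omega^{2} + 4225}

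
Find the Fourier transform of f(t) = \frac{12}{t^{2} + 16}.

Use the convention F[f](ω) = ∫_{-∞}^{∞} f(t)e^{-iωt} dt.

F(ω) = 3 \pi e^{- 4 \left|{\omega}\right|}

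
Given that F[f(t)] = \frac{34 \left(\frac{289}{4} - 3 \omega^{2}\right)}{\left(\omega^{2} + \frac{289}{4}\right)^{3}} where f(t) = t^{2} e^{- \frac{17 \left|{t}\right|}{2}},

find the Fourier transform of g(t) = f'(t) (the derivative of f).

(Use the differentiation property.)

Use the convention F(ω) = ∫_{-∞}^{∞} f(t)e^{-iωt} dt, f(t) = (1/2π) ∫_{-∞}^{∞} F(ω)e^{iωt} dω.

F[g](ω) = - \frac{544 i \omega \left(12 \omega^{2} - 289\right)}{\left(4 \omega^{2} + 289\right)^{3}}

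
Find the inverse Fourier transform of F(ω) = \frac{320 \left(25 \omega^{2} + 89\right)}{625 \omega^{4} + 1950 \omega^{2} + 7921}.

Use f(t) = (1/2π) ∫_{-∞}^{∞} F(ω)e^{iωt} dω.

f(t) = 4 e^{- \frac{8 \left|{t}\right|}{5}} \cos{\left(\left|{t}\right| \right)}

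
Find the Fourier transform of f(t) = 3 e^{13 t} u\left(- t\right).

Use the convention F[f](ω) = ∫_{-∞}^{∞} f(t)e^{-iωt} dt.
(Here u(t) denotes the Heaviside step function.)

F(ω) = - \frac{3}{i \omega - 13}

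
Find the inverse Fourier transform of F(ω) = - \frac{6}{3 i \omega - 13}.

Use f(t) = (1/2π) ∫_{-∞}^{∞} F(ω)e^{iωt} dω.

f(t) = 2 e^{\frac{13 t}{3}} u\left(- t\right)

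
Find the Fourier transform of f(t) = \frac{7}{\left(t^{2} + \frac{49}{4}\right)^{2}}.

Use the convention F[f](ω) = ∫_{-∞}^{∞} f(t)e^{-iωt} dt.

F(ω) = \frac{2 \pi \left(7 \left|{\omega}\right| + 2\right) e^{- \frac{7 \left|{\omega}\right|}{2}}}{49}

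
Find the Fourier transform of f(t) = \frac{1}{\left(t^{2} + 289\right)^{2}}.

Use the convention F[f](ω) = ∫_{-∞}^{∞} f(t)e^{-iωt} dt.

F(ω) = \frac{\pi \left(17 \left|{\omega}\right| + 1\right) e^{- 17 \left|{\omega}\right|}}{9826}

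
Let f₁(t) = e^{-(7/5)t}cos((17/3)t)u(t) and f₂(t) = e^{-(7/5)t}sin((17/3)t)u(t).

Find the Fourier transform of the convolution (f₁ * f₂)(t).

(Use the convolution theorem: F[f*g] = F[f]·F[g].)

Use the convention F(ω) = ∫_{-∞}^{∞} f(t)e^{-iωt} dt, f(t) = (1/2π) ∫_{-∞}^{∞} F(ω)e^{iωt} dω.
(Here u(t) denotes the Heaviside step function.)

F[f₁*f₂](ω) = \frac{57375 \left(5 i \omega + 7\right)}{\left(9 \left(5 i \omega + 7\right)^{2} + 7225\right)^{2}}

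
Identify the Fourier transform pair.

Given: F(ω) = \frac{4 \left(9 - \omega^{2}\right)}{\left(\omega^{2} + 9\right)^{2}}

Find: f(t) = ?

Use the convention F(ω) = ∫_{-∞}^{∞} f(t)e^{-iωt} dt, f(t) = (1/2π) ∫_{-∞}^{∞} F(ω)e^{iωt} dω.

f(t) = 2 e^{- 3 \left|{t}\right|} \left|{t}\right|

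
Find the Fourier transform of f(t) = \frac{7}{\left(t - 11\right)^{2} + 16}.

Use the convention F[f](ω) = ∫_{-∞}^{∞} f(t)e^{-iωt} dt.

F(ω) = \frac{7 \pi e^{- 11 i \omega - 4 \left|{\omega}\right|}}{4}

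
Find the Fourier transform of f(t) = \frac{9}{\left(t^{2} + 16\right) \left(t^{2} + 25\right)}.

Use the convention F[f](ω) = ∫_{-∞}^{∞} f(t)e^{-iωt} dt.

F(ω) = \frac{\pi \left(5 e^{\left|{\omega}\right|} - 4\right) e^{- 5 \left|{\omega}\right|}}{20}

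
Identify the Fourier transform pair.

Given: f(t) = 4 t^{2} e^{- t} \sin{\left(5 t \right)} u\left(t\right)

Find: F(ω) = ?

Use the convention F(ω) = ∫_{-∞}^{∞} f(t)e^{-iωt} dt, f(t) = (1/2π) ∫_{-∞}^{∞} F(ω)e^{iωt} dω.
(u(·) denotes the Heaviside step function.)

F(ω) = \frac{40 \left(3 \left(i \omega + 1\right)^{2} - 25\right)}{\left(\left(i \omega + 1\right)^{2} + 25\right)^{3}}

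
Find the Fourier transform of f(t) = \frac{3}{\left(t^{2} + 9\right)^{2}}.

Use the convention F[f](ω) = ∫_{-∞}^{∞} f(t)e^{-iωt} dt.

F(ω) = \frac{\pi \left(3 \left|{\omega}\right| + 1\right) e^{- 3 \left|{\omega}\right|}}{18}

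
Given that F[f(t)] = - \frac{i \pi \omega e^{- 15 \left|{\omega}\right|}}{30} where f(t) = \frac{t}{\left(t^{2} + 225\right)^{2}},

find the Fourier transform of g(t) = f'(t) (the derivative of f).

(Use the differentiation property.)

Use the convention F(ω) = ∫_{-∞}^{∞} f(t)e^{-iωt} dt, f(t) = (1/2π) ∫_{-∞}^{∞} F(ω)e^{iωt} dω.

F[g](ω) = \frac{\pi \omega^{2} e^{- 15 \left|{\omega}\right|}}{30}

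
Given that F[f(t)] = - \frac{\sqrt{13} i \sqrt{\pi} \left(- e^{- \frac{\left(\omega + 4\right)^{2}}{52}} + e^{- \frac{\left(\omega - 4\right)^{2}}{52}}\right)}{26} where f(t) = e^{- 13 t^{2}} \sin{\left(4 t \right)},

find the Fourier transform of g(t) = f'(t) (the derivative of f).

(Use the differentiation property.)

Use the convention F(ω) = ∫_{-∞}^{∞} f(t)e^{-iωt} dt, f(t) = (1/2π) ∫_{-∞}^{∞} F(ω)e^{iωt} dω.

F[g](ω) = \frac{\sqrt{13} \sqrt{\pi} \omega \left(e^{\frac{4 \omega}{13}} - 1\right) e^{- \frac{\omega^{2}}{52} - \frac{2 \omega}{13} - \frac{4}{13}}}{26}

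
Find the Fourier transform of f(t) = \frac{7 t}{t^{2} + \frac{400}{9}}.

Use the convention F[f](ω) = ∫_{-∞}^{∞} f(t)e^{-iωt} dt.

F(ω) = - 7 i \pi e^{- \frac{20 \left|{\omega}\right|}{3}} \operatorname{sign}{\left(\omega \right)}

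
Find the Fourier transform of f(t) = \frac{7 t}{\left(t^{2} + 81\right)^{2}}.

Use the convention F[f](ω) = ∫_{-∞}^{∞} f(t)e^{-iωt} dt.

F(ω) = - \frac{7 i \pi \omega e^{- 9 \left|{\omega}\right|}}{18}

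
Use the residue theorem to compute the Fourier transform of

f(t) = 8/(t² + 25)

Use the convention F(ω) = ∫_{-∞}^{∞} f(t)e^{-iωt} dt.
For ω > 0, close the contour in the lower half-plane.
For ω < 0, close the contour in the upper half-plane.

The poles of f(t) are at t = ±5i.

Let g(z) = f(z)e^{-iωz}; for large |z| the factor e^{-iωz} decays in the lower half-plane when ω > 0 and in the upper half-plane when ω < 0.

Case ω > 0 (lower half-plane, clockwise contour ⇒ F(ω) = -2πi·ΣRes):
  Res_{z = - 5 i} g(z) = \frac{4 i e^{- 5 \omega}}{5}
  F(ω) = -2πi·ΣRes = \frac{8 \pi e^{- 5 \omega}}{5}

Case ω < 0 (upper half-plane, counterclockwise contour ⇒ F(ω) = +2πi·ΣRes):
  Res_{z = 5 i} g(z) = - \frac{4 i e^{5 \omega}}{5}
  F(ω) = 2πi·ΣRes = \frac{8 \pi e^{5 \omega}}{5}

Both cases combine into a single formula in |ω|:

F(ω) = \frac{8 \pi e^{- 5 \left|{\omega}\right|}}{5}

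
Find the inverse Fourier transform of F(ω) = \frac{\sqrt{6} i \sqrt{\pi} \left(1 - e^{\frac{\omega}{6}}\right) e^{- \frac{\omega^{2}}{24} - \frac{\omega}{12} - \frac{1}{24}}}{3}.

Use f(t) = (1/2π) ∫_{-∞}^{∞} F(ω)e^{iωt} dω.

f(t) = 4 e^{- 6 t^{2}} \sin{\left(t \right)}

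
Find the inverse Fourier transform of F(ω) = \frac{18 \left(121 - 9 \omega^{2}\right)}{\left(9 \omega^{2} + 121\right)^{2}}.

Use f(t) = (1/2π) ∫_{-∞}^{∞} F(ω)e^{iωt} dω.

f(t) = e^{- \frac{11 \left|{t}\right|}{3}} \left|{t}\right|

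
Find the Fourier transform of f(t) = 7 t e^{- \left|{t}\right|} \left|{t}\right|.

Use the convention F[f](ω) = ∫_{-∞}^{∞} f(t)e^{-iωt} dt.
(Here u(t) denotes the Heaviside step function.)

F(ω) = \frac{28 i \omega \left(\omega^{2} - 3\right)}{\left(\omega^{2} + 1\right)^{3}}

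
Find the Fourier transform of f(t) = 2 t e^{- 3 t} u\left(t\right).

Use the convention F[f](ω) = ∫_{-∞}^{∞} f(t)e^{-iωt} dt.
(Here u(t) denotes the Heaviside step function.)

F(ω) = \frac{2}{\left(i \omega + 3\right)^{2}}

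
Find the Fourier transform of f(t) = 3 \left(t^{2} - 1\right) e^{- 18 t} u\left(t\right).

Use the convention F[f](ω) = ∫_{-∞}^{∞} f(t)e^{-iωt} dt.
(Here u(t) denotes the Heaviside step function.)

F(ω) = \frac{3 \left(2 i \omega - \left(i \omega + 18\right)^{3} + 36\right)}{\left(i \omega + 18\right)^{4}}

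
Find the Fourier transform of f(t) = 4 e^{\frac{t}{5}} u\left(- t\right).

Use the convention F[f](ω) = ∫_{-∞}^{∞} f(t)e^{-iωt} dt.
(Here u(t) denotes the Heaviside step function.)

F(ω) = \frac{20 i}{5 \omega + i}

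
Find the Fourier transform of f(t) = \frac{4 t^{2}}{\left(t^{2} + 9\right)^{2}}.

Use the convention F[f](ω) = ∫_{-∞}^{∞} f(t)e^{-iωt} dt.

F(ω) = \frac{2 \pi \left(1 - 3 \left|{\omega}\right|\right) e^{- 3 \left|{\omega}\right|}}{3}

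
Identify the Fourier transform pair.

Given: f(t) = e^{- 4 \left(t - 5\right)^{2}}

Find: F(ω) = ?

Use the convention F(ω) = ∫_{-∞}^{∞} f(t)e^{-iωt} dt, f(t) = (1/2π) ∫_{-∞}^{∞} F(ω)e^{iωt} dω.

F(ω) = \frac{\sqrt{\pi} e^{- \frac{\omega \left(\omega + 80 i\right)}{16}}}{2}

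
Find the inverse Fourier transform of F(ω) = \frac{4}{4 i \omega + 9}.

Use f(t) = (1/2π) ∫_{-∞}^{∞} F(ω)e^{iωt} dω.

f(t) = e^{- \frac{9 t}{4}} u\left(t\right)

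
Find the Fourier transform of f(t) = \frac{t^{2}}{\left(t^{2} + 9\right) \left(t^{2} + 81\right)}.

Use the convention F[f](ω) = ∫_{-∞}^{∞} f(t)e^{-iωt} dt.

F(ω) = \frac{\pi \left(3 - e^{6 \left|{\omega}\right|}\right) e^{- 9 \left|{\omega}\right|}}{24}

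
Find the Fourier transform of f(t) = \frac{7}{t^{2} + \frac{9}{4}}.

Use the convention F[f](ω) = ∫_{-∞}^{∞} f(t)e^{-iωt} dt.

F(ω) = \frac{14 \pi e^{- \frac{3 \left|{\omega}\right|}{2}}}{3}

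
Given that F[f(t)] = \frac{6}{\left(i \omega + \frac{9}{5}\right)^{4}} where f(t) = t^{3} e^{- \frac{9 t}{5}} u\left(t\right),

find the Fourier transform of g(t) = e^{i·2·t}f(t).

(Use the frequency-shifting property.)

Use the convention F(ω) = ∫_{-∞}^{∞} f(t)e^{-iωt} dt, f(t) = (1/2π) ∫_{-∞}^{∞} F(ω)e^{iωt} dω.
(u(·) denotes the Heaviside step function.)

F[g](ω) = \frac{3750}{\left(5 i \left(\omega - 2\right) + 9\right)^{4}}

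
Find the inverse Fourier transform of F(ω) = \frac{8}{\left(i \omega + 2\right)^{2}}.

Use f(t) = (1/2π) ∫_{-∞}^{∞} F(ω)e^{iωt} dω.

f(t) = 8 t e^{- 2 t} u\left(t\right)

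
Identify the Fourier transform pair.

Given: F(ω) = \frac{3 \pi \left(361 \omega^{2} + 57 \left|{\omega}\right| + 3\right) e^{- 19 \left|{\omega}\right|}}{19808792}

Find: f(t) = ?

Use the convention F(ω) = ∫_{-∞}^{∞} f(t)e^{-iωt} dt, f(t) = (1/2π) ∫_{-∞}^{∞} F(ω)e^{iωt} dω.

f(t) = \frac{3}{\left(t^{2} + 361\right)^{3}}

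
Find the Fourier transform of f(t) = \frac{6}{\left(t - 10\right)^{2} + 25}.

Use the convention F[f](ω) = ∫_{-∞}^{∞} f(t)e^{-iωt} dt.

F(ω) = \frac{6 \pi e^{- 10 i \omega - 5 \left|{\omega}\right|}}{5}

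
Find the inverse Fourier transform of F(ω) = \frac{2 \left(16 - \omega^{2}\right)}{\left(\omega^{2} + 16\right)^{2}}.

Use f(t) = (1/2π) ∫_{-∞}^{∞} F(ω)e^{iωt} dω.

f(t) = e^{- 4 \left|{t}\right|} \left|{t}\right|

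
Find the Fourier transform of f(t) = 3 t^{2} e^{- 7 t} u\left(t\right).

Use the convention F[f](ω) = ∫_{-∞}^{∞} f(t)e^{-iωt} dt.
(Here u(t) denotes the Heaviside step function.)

F(ω) = \frac{6}{\left(i \omega + 7\right)^{3}}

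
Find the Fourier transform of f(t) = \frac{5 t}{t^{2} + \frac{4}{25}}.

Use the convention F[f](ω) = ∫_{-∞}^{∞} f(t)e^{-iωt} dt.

F(ω) = - 5 i \pi e^{- \frac{2 \left|{\omega}\right|}{5}} \operatorname{sign}{\left(\omega \right)}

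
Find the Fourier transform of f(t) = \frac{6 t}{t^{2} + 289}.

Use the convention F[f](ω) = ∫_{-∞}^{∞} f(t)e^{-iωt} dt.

F(ω) = - 6 i \pi e^{- 17 \left|{\omega}\right|} \operatorname{sign}{\left(\omega \right)}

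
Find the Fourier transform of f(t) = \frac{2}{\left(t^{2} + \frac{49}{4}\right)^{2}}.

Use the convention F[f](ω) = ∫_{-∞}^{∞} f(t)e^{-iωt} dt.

F(ω) = \frac{4 \pi \left(7 \left|{\omega}\right| + 2\right) e^{- \frac{7 \left|{\omega}\right|}{2}}}{343}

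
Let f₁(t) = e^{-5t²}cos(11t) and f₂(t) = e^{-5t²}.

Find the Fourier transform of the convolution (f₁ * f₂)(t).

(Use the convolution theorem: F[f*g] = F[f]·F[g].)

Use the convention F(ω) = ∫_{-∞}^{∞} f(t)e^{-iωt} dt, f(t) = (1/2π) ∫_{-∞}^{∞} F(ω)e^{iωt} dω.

F[f₁*f₂](ω) = \frac{\pi \left(e^{\frac{11 \omega}{5}} + 1\right) e^{- \frac{\omega^{2}}{10} - \frac{11 \omega}{10} - \frac{121}{20}}}{10}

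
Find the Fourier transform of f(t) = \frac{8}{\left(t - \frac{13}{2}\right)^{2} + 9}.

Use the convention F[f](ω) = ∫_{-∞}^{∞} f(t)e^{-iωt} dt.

F(ω) = \frac{8 \pi e^{- \frac{13 i \omega}{2} - 3 \left|{\omega}\right|}}{3}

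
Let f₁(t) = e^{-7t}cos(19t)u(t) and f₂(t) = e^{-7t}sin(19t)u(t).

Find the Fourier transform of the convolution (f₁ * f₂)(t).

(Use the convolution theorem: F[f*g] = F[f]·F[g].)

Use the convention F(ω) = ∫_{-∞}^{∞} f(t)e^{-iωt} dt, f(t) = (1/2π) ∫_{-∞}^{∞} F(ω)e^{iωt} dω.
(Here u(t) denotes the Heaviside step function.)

F[f₁*f₂](ω) = \frac{19 \left(i \omega + 7\right)}{\left(\left(i \omega + 7\right)^{2} + 361\right)^{2}}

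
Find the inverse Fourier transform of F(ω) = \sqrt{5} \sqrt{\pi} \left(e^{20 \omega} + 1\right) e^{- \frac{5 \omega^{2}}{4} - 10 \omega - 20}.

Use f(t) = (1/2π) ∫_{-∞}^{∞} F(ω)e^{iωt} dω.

f(t) = 2 e^{- \frac{t^{2}}{5}} \cos{\left(4 t \right)}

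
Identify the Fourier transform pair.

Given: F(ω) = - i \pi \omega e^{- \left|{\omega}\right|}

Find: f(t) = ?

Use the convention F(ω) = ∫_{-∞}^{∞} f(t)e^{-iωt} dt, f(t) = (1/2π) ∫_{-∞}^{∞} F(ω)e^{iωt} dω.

f(t) = \frac{2 t}{\left(t^{2} + 1\right)^{2}}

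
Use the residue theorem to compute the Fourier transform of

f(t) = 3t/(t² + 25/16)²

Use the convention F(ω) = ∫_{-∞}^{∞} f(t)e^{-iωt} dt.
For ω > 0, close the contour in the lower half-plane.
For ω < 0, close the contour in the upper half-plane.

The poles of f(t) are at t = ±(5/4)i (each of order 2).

Let g(z) = f(z)e^{-iωz}; for large |z| the factor e^{-iωz} decays in the lower half-plane when ω > 0 and in the upper half-plane when ω < 0.

Case ω > 0 (lower half-plane, clockwise contour ⇒ F(ω) = -2πi·ΣRes):
  Res_{z = - \frac{5 i}{4}} g(z) = \frac{3 \omega e^{- \frac{5 \omega}{4}}}{5} (pole of order 2)
  F(ω) = -2πi·ΣRes = - \frac{6 i \pi \omega e^{- \frac{5 \omega}{4}}}{5}

Case ω < 0 (upper half-plane, counterclockwise contour ⇒ F(ω) = +2πi·ΣRes):
  Res_{z = \frac{5 i}{4}} g(z) = - \frac{3 \omega e^{\frac{5 \omega}{4}}}{5} (pole of order 2)
  F(ω) = 2πi·ΣRes = - \frac{6 i \pi \omega e^{\frac{5 \omega}{4}}}{5}

Both cases combine into a single formula in |ω|:

F(ω) = - \frac{6 i \pi \omega e^{- \frac{5 \left|{\omega}\right|}{4}}}{5}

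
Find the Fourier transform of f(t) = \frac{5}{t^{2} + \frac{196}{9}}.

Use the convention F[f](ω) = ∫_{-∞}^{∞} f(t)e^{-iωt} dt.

F(ω) = \frac{15 \pi e^{- \frac{14 \left|{\omega}\right|}{3}}}{14}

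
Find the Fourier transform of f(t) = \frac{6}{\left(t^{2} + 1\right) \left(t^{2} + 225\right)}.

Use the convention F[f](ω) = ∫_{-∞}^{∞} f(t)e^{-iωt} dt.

F(ω) = \frac{\pi \left(15 e^{14 \left|{\omega}\right|} - 1\right) e^{- 15 \left|{\omega}\right|}}{560}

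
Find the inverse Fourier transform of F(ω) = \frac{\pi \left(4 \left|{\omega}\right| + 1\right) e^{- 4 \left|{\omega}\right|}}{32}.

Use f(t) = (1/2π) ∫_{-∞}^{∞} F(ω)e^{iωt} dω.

f(t) = \frac{4}{\left(t^{2} + 16\right)^{2}}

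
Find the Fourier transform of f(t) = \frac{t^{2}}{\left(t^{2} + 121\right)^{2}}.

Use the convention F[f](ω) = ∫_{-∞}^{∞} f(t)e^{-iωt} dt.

F(ω) = \frac{\pi \left(1 - 11 \left|{\omega}\right|\right) e^{- 11 \left|{\omega}\right|}}{22}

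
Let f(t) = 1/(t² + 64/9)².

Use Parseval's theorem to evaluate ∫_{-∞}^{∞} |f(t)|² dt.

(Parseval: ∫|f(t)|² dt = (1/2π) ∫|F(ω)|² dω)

∫|f(t)|² dt = \frac{10935 \pi}{33554432}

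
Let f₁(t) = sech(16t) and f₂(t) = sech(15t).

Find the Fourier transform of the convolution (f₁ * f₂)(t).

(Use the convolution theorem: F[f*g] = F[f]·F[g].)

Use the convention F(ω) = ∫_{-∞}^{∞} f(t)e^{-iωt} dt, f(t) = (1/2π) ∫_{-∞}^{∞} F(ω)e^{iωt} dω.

F[f₁*f₂](ω) = \frac{\pi^{2}}{240 \cosh{\left(\frac{\pi \omega}{32} \right)} \cosh{\left(\frac{\pi \omega}{30} \right)}}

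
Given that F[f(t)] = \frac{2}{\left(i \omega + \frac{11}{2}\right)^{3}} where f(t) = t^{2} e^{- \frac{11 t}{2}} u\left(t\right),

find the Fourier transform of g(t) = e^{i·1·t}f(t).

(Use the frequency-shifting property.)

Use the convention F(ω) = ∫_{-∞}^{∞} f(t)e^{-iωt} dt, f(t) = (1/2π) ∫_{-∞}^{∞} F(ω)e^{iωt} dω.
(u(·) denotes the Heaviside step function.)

F[g](ω) = \frac{16}{\left(2 i \left(\omega - 1\right) + 11\right)^{3}}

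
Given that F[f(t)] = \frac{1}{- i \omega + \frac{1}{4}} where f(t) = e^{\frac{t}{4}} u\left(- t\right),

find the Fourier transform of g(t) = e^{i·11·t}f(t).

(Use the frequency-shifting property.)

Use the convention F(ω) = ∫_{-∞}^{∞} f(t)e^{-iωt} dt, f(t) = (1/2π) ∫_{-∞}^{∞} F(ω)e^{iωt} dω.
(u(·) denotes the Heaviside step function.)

F[g](ω) = \frac{4 i}{4 \omega - 44 + i}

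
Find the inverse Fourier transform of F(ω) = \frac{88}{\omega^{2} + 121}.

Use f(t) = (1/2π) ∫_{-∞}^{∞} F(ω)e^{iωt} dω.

f(t) = 4 e^{- 11 \left|{t}\right|}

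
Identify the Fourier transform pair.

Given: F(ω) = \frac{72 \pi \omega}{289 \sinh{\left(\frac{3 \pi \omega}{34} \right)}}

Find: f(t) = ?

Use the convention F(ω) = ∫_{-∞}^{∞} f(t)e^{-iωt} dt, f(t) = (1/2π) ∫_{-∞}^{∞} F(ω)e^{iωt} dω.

f(t) = \frac{8}{\cosh^{2}{\left(\frac{17 t}{3} \right)}}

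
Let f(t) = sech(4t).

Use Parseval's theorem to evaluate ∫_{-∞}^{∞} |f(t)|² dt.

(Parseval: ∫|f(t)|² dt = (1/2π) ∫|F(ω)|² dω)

∫|f(t)|² dt = \frac{1}{2}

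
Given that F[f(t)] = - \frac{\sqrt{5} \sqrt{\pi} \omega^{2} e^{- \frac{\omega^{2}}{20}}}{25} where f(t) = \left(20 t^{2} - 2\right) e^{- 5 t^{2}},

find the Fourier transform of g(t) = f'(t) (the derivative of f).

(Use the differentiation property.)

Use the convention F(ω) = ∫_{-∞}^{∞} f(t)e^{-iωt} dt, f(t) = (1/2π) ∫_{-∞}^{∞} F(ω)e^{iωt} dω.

F[g](ω) = - \frac{\sqrt{5} i \sqrt{\pi} \omega^{3} e^{- \frac{\omega^{2}}{20}}}{25}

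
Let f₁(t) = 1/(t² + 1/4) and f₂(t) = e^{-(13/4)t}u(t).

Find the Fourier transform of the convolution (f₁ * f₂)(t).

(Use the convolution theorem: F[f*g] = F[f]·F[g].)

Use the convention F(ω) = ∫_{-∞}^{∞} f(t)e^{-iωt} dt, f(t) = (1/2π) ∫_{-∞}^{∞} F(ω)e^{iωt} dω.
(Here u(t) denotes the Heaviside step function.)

F[f₁*f₂](ω) = \frac{8 \pi e^{- \frac{\left|{\omega}\right|}{2}}}{4 i \omega + 13}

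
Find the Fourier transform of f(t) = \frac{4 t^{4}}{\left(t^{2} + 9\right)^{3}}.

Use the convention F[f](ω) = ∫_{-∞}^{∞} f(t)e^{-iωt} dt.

F(ω) = \frac{\pi \left(3 \omega^{2} - 5 \left|{\omega}\right| + 1\right) e^{- 3 \left|{\omega}\right|}}{2}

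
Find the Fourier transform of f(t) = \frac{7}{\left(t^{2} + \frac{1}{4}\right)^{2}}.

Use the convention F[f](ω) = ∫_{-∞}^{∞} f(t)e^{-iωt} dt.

F(ω) = 14 \pi \left(\left|{\omega}\right| + 2\right) e^{- \frac{\left|{\omega}\right|}{2}}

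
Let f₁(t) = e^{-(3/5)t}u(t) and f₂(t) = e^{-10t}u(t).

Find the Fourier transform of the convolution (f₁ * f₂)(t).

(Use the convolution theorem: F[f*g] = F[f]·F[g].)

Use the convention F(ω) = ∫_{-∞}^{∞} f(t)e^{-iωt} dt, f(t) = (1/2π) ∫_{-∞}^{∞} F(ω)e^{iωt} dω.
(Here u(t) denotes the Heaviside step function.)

F[f₁*f₂](ω) = \frac{5}{\left(i \omega + 10\right) \left(5 i \omega + 3\right)}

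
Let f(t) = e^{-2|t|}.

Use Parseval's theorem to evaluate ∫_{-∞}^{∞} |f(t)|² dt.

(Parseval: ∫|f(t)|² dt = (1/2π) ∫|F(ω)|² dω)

∫|f(t)|² dt = \frac{1}{2}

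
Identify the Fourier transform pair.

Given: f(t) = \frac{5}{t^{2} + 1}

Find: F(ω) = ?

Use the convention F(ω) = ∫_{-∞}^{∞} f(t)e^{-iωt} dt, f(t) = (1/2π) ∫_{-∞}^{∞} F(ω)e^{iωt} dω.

F(ω) = 5 \pi e^{- \left|{\omega}\right|}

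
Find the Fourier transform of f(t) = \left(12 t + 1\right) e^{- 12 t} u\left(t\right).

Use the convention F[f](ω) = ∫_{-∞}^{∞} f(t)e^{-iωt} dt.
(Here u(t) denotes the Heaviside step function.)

F(ω) = \frac{- i \omega - 24}{\omega^{2} - 24 i \omega - 144}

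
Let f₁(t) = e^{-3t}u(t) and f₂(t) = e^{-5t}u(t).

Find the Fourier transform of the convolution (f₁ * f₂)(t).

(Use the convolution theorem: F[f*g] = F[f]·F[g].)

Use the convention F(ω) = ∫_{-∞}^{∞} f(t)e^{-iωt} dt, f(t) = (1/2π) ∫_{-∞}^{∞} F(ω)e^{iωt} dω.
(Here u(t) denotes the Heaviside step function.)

F[f₁*f₂](ω) = \frac{1}{\left(i \omega + 3\right) \left(i \omega + 5\right)}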